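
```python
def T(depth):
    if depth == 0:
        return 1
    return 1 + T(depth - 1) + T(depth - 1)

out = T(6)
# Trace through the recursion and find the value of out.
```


T(6)
= 1 + T(5) + T(5)
= 1 + 2 * T(5)
T(k) = 2^(k+1) - 1
T(0) = 1
T(1) = 3
T(2) = 7
T(3) = 15
T(4) = 31
T(6) = 2^7 - 1 = 127


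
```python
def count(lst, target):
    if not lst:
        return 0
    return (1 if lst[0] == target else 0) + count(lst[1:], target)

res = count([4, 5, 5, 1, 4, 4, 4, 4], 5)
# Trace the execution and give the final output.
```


count([4, 5, 5, 1, 4, 4, 4, 4], 5)
lst[0]=4 != 5: 0 + count([5, 5, 1, 4, 4, 4, 4], 5)
lst[0]=5 == 5: 1 + count([5, 1, 4, 4, 4, 4], 5)
lst[0]=5 == 5: 1 + count([1, 4, 4, 4, 4], 5)
lst[0]=1 != 5: 0 + count([4, 4, 4, 4], 5)
lst[0]=4 != 5: 0 + count([4, 4, 4], 5)
lst[0]=4 != 5: 0 + count([4, 4], 5)
lst[0]=4 != 5: 0 + count([4], 5)
lst[0]=4 != 5: 0 + count([], 5)
= 2


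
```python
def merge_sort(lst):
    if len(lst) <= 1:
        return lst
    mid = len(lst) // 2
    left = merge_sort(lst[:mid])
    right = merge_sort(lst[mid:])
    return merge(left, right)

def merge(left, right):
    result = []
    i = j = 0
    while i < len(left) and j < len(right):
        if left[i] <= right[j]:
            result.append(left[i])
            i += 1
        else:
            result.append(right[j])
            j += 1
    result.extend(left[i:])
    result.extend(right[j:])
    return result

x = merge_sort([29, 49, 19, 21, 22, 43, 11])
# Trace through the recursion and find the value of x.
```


merge_sort([29, 49, 19, 21, 22, 43, 11])
Split into [29, 49, 19] and [21, 22, 43, 11]
Left sorted: [19, 29, 49]
Right sorted: [11, 21, 22, 43]
Merge [19, 29, 49] and [11, 21, 22, 43]
= [11, 19, 21, 22, 29, 43, 49]


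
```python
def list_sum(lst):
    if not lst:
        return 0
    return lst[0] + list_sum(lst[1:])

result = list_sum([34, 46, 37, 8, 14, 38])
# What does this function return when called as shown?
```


list_sum([34, 46, 37, 8, 14, 38])
= 34 + list_sum([46, 37, 8, 14, 38])
= 34 + 46 + list_sum([37, 8, 14, 38])
= 34 + 46 + 37 + list_sum([8, 14, 38])
= 34 + 46 + 37 + 8 + list_sum([14, 38])
= 34 + 46 + 37 + 8 + 14 + list_sum([38])
= 34 + 46 + 37 + 8 + 14 + 38 + list_sum([])
= 34 + 46 + 37 + 8 + 14 + 38 + 0
= 177


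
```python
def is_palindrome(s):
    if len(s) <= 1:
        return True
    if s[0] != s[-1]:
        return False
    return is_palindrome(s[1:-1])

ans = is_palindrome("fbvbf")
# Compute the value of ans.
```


is_palindrome("fbvbf")
"fbvbf": s[0]='f' == s[-1]='f' -> is_palindrome("bvb")
"bvb": s[0]='b' == s[-1]='b' -> is_palindrome("v")
"v": len <= 1 -> True
= True


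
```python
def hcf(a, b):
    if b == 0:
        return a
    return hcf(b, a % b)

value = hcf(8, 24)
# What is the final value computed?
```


hcf(8, 24)
= hcf(24, 8 % 24) = hcf(24, 8)
= hcf(8, 24 % 8) = hcf(8, 0)
b == 0, return a = 8


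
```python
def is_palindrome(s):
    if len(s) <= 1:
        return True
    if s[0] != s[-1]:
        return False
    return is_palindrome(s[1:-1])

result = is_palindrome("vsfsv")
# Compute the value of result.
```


is_palindrome("vsfsv")
"vsfsv": s[0]='v' == s[-1]='v' -> is_palindrome("sfs")
"sfs": s[0]='s' == s[-1]='s' -> is_palindrome("f")
"f": len <= 1 -> True
= True


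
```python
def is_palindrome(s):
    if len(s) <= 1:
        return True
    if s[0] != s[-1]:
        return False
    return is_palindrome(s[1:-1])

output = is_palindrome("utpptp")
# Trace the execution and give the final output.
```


is_palindrome("utpptp")
"utpptp": s[0]='u' != s[-1]='p' -> False
= False


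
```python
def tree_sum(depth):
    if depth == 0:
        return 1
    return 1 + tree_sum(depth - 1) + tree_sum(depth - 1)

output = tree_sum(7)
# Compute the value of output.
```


tree_sum(7)
= 1 + tree_sum(6) + tree_sum(6)
= 1 + 2 * tree_sum(6)
tree_sum(k) = 2^(k+1) - 1
tree_sum(0) = 1
tree_sum(1) = 3
tree_sum(2) = 7
tree_sum(3) = 15
tree_sum(4) = 31
tree_sum(7) = 2^8 - 1 = 255


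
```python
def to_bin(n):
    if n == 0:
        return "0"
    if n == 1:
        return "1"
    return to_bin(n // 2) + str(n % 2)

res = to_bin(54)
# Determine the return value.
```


to_bin(54)
= to_bin(27) + "0"
= to_bin(13) + "1" + "0"
= to_bin(6) + "1" + "1" + "0"
= to_bin(3) + "0" + "1" + "1" + "0"
= to_bin(1) + "1" + "0" + "1" + "1" + "0"
= "1" + "1" + "0" + "1" + "1" + "0"
= "110110"


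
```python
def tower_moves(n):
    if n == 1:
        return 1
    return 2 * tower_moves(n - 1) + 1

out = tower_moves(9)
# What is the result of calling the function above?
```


tower_moves(9)
= 2 * tower_moves(8) + 1
= 2 * (2 * tower_moves(7) + 1) + 1
= 2 * (2 * (2 * tower_moves(6) + 1) + 1) + 1
= 2 * (2 * (2 * (2 * tower_moves(5) + 1) + 1) + 1) + 1
= 2 * (2 * (2 * (2 * (2 * tower_moves(4) + 1) + 1) + 1) + 1) + 1
= 2 * (2 * (2 * (2 * (2 * (2 * tower_moves(3) + 1) + 1) + 1) + 1) + 1) + 1
= 2 * (2 * (2 * (2 * (2 * (2 * (2 * tower_moves(2) + 1) + 1) + 1) + 1) + 1) + 1) + 1
= 2 * (2 * (2 * (2 * (2 * (2 * (2 * (2 * tower_moves(1) + 1) + 1) + 1) + 1) + 1) + 1) + 1) + 1
Now compute bottom-up:
tower_moves(1) = 1
tower_moves(2) = 2 * 1 + 1 = 3
tower_moves(3) = 2 * 3 + 1 = 7
tower_moves(4) = 2 * 7 + 1 = 15
tower_moves(5) = 2 * 15 + 1 = 31
tower_moves(6) = 2 * 31 + 1 = 63
tower_moves(7) = 2 * 63 + 1 = 127
tower_moves(8) = 2 * 127 + 1 = 255
tower_moves(9) = 2 * 255 + 1 = 511
= 511


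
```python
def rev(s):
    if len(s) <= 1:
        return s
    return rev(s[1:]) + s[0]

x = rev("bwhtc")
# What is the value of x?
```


rev("bwhtc")
= rev("whtc") + "b"
= rev("htc") + "w" + "b"
= rev("tc") + "h" + "w" + "b"
= rev("c") + "t" + "h" + "w" + "b"
= "c" + "t" + "h" + "w" + "b"
= "cthwb"


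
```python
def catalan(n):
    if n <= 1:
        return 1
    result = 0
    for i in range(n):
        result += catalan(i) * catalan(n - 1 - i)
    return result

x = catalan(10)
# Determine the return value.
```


catalan(10)
= sum of catalan(i) * catalan(10-1-i) for i in 0..9
First compute sub-values bottom-up:
  catalan(0) = 1, catalan(1) = 1
  catalan(2) = 1*1 + 1*1 = 2
  catalan(3) = 1*2 + 1*1 + 2*1 = 5
  catalan(4) = 1*5 + 1*2 + 2*1 + 5*1 = 14
  catalan(5) = 1*14 + 1*5 + 2*2 + 5*1 + 14*1 = 42
  catalan(6) = 1*42 + 1*14 + 2*5 + 5*2 + 14*1 + 42*1 = 132
  catalan(7) = 1*132 + 1*42 + 2*14 + 5*5 + 14*2 + 42*1 + 132*1 = 429
  catalan(8) = 1*429 + 1*132 + 2*42 + 5*14 + 14*5 + 42*2 + 132*1 + 429*1 = 1430
  catalan(9) = 1*1430 + 1*429 + 2*132 + 5*42 + 14*14 + 42*5 + 132*2 + 429*1 + 1430*1 = 4862
Now catalan(10):
  catalan(0)*catalan(9) = 1*4862 = 4862
  catalan(1)*catalan(8) = 1*1430 = 1430
  catalan(2)*catalan(7) = 2*429 = 858
  catalan(3)*catalan(6) = 5*132 = 660
  catalan(4)*catalan(5) = 14*42 = 588
  catalan(5)*catalan(4) = 42*14 = 588
  catalan(6)*catalan(3) = 132*5 = 660
  catalan(7)*catalan(2) = 429*2 = 858
  catalan(8)*catalan(1) = 1430*1 = 1430
  catalan(9)*catalan(0) = 4862*1 = 4862
= 4862 + 1430 + 858 + 660 + 588 + 588 + 660 + 858 + 1430 + 4862
= 16796


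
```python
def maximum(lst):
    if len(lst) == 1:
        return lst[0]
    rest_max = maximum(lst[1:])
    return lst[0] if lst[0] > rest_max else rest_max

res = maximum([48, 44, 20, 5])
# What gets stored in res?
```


maximum([48, 44, 20, 5])
= compare 48 with maximum([44, 20, 5])
= compare 44 with maximum([20, 5])
= compare 20 with maximum([5])
Base: maximum([5]) = 5
compare 20 with 5: max = 20
compare 44 with 20: max = 44
compare 48 with 44: max = 48
= 48


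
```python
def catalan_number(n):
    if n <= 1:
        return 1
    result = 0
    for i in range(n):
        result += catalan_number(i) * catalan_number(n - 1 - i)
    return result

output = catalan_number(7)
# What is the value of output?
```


catalan_number(7)
= sum of catalan_number(i) * catalan_number(7-1-i) for i in 0..6
First compute sub-values bottom-up:
  catalan_number(0) = 1, catalan_number(1) = 1
  catalan_number(2) = 1*1 + 1*1 = 2
  catalan_number(3) = 1*2 + 1*1 + 2*1 = 5
  catalan_number(4) = 1*5 + 1*2 + 2*1 + 5*1 = 14
  catalan_number(5) = 1*14 + 1*5 + 2*2 + 5*1 + 14*1 = 42
  catalan_number(6) = 1*42 + 1*14 + 2*5 + 5*2 + 14*1 + 42*1 = 132
Now catalan_number(7):
  catalan_number(0)*catalan_number(6) = 1*132 = 132
  catalan_number(1)*catalan_number(5) = 1*42 = 42
  catalan_number(2)*catalan_number(4) = 2*14 = 28
  catalan_number(3)*catalan_number(3) = 5*5 = 25
  catalan_number(4)*catalan_number(2) = 14*2 = 28
  catalan_number(5)*catalan_number(1) = 42*1 = 42
  catalan_number(6)*catalan_number(0) = 132*1 = 132
= 132 + 42 + 28 + 25 + 28 + 42 + 132
= 429


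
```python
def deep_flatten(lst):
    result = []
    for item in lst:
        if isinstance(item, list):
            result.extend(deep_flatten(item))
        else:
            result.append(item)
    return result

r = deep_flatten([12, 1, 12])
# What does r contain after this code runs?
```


deep_flatten([12, 1, 12])
Processing each element:
  12 is not a list -> append 12
  1 is not a list -> append 1
  12 is not a list -> append 12
= [12, 1, 12]


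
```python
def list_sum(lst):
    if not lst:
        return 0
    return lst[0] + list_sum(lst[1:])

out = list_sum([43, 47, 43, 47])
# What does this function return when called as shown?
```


list_sum([43, 47, 43, 47])
= 43 + list_sum([47, 43, 47])
= 43 + 47 + list_sum([43, 47])
= 43 + 47 + 43 + list_sum([47])
= 43 + 47 + 43 + 47 + list_sum([])
= 43 + 47 + 43 + 47 + 0
= 180


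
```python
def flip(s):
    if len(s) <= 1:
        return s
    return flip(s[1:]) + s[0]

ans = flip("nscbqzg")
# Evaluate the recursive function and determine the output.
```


flip("nscbqzg")
= flip("scbqzg") + "n"
= flip("cbqzg") + "s" + "n"
= flip("bqzg") + "c" + "s" + "n"
= flip("qzg") + "b" + "c" + "s" + "n"
= flip("zg") + "q" + "b" + "c" + "s" + "n"
= flip("g") + "z" + "q" + "b" + "c" + "s" + "n"
= "g" + "z" + "q" + "b" + "c" + "s" + "n"
= "gzqbcsn"


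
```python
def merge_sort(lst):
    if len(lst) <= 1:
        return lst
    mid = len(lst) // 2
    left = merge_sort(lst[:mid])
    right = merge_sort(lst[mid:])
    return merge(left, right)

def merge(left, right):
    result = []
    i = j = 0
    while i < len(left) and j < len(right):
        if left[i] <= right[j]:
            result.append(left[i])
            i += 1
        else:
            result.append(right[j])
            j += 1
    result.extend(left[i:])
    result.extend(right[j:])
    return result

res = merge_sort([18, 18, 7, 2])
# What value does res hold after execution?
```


merge_sort([18, 18, 7, 2])
Split into [18, 18] and [7, 2]
Left sorted: [18, 18]
Right sorted: [2, 7]
Merge [18, 18] and [2, 7]
= [2, 7, 18, 18]


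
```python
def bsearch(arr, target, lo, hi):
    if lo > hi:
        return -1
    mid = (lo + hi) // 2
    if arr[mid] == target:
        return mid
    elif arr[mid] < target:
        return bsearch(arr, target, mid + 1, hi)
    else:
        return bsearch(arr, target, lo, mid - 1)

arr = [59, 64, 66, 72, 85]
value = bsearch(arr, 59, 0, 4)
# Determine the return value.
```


bsearch(arr, 59, 0, 4)
lo=0, hi=4, mid=2, arr[mid]=66
66 > 59, search left half
lo=0, hi=1, mid=0, arr[mid]=59
arr[0] == 59, found at index 0
= 0


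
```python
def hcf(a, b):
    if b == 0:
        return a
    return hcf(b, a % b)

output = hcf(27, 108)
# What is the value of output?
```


hcf(27, 108)
= hcf(108, 27 % 108) = hcf(108, 27)
= hcf(27, 108 % 27) = hcf(27, 0)
b == 0, return a = 27


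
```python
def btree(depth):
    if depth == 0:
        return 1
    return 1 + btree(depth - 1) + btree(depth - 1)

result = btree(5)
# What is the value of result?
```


btree(5)
= 1 + btree(4) + btree(4)
= 1 + 2 * btree(4)
btree(k) = 2^(k+1) - 1
btree(0) = 1
btree(1) = 3
btree(2) = 7
btree(3) = 15
btree(4) = 31
btree(5) = 2^6 - 1 = 63


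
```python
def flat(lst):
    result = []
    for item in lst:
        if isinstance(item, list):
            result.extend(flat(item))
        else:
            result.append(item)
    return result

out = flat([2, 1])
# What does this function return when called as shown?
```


flat([2, 1])
Processing each element:
  2 is not a list -> append 2
  1 is not a list -> append 1
= [2, 1]


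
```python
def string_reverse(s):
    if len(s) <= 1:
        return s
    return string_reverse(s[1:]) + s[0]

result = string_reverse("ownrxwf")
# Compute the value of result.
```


string_reverse("ownrxwf")
= string_reverse("wnrxwf") + "o"
= string_reverse("nrxwf") + "w" + "o"
= string_reverse("rxwf") + "n" + "w" + "o"
= string_reverse("xwf") + "r" + "n" + "w" + "o"
= string_reverse("wf") + "x" + "r" + "n" + "w" + "o"
= string_reverse("f") + "w" + "x" + "r" + "n" + "w" + "o"
= "f" + "w" + "x" + "r" + "n" + "w" + "o"
= "fwxrnwo"


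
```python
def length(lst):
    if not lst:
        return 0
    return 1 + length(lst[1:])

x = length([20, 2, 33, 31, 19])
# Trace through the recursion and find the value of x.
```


length([20, 2, 33, 31, 19])
= 1 + length([2, 33, 31, 19])
= 1 + 1 + length([33, 31, 19])
= 1 + 1 + 1 + length([31, 19])
= 1 + 1 + 1 + 1 + length([19])
= 1 + 1 + 1 + 1 + 1 + length([])
= 1 + 1 + 1 + 1 + 1 + 0
= 5


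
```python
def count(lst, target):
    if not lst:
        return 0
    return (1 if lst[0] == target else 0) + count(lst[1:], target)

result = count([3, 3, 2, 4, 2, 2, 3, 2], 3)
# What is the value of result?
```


count([3, 3, 2, 4, 2, 2, 3, 2], 3)
lst[0]=3 == 3: 1 + count([3, 2, 4, 2, 2, 3, 2], 3)
lst[0]=3 == 3: 1 + count([2, 4, 2, 2, 3, 2], 3)
lst[0]=2 != 3: 0 + count([4, 2, 2, 3, 2], 3)
lst[0]=4 != 3: 0 + count([2, 2, 3, 2], 3)
lst[0]=2 != 3: 0 + count([2, 3, 2], 3)
lst[0]=2 != 3: 0 + count([3, 2], 3)
lst[0]=3 == 3: 1 + count([2], 3)
lst[0]=2 != 3: 0 + count([], 3)
= 3


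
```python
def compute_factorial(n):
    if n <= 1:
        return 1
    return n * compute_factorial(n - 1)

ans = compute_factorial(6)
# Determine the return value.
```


compute_factorial(6)
= 6 * compute_factorial(5)
= 6 * 5 * compute_factorial(4)
= 6 * 5 * 4 * compute_factorial(3)
= 6 * 5 * 4 * 3 * compute_factorial(2)
= 6 * 5 * 4 * 3 * 2 * compute_factorial(1)
= 6 * 5 * 4 * 3 * 2 * 1
= 720


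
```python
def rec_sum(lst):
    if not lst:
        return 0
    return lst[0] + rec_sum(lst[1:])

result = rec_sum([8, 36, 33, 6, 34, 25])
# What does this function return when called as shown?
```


rec_sum([8, 36, 33, 6, 34, 25])
= 8 + rec_sum([36, 33, 6, 34, 25])
= 8 + 36 + rec_sum([33, 6, 34, 25])
= 8 + 36 + 33 + rec_sum([6, 34, 25])
= 8 + 36 + 33 + 6 + rec_sum([34, 25])
= 8 + 36 + 33 + 6 + 34 + rec_sum([25])
= 8 + 36 + 33 + 6 + 34 + 25 + rec_sum([])
= 8 + 36 + 33 + 6 + 34 + 25 + 0
= 142


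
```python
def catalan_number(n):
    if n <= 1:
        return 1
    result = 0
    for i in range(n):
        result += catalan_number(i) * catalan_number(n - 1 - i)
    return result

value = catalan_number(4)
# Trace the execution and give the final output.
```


catalan_number(4)
= sum of catalan_number(i) * catalan_number(4-1-i) for i in 0..3
First compute sub-values bottom-up:
  catalan_number(0) = 1, catalan_number(1) = 1
  catalan_number(2) = 1*1 + 1*1 = 2
  catalan_number(3) = 1*2 + 1*1 + 2*1 = 5
Now catalan_number(4):
  catalan_number(0)*catalan_number(3) = 1*5 = 5
  catalan_number(1)*catalan_number(2) = 1*2 = 2
  catalan_number(2)*catalan_number(1) = 2*1 = 2
  catalan_number(3)*catalan_number(0) = 5*1 = 5
= 5 + 2 + 2 + 5
= 14


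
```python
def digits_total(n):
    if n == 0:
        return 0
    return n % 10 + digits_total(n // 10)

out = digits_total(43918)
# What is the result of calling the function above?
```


digits_total(43918)
= 8 + digits_total(4391)
= 8 + 1 + digits_total(439)
= 8 + 1 + 9 + digits_total(43)
= 8 + 1 + 9 + 3 + digits_total(4)
= 8 + 1 + 9 + 3 + 4 + digits_total(0)
= 8 + 1 + 9 + 3 + 4 + 0
= 25


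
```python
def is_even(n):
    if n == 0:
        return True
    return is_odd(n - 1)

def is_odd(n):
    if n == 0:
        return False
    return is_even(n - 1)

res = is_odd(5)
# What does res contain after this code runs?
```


is_odd(5)
= is_even(4)
= is_odd(3)
= is_even(2)
= is_odd(1)
= is_even(0)
n == 0: return True
= True


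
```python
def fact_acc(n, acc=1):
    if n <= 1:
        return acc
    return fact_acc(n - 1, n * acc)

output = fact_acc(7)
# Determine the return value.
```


fact_acc(7, 1)
= fact_acc(6, 7 * 1) = fact_acc(6, 7)
= fact_acc(5, 6 * 7) = fact_acc(5, 42)
= fact_acc(4, 5 * 42) = fact_acc(4, 210)
= fact_acc(3, 4 * 210) = fact_acc(3, 840)
= fact_acc(2, 3 * 840) = fact_acc(2, 2520)
= fact_acc(1, 2 * 2520) = fact_acc(1, 5040)
n <= 1, return acc = 5040


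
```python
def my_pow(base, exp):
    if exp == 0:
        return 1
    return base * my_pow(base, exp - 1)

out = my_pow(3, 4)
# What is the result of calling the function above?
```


my_pow(3, 4)
= 3 * my_pow(3, 3)
= 3 * 3 * my_pow(3, 2)
= 3 * 3 * 3 * my_pow(3, 1)
= 3 * 3 * 3 * 3 * my_pow(3, 0)
= 3 * 3 * 3 * 3 * 1
= 81


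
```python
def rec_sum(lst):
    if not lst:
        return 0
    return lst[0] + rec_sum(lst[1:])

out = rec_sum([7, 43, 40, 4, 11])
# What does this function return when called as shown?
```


rec_sum([7, 43, 40, 4, 11])
= 7 + rec_sum([43, 40, 4, 11])
= 7 + 43 + rec_sum([40, 4, 11])
= 7 + 43 + 40 + rec_sum([4, 11])
= 7 + 43 + 40 + 4 + rec_sum([11])
= 7 + 43 + 40 + 4 + 11 + rec_sum([])
= 7 + 43 + 40 + 4 + 11 + 0
= 105


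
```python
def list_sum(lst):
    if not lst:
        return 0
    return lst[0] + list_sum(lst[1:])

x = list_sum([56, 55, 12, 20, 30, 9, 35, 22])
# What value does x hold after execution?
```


list_sum([56, 55, 12, 20, 30, 9, 35, 22])
= 56 + list_sum([55, 12, 20, 30, 9, 35, 22])
= 56 + 55 + list_sum([12, 20, 30, 9, 35, 22])
= 56 + 55 + 12 + list_sum([20, 30, 9, 35, 22])
= 56 + 55 + 12 + 20 + list_sum([30, 9, 35, 22])
= 56 + 55 + 12 + 20 + 30 + list_sum([9, 35, 22])
= 56 + 55 + 12 + 20 + 30 + 9 + list_sum([35, 22])
= 56 + 55 + 12 + 20 + 30 + 9 + 35 + list_sum([22])
= 56 + 55 + 12 + 20 + 30 + 9 + 35 + 22 + list_sum([])
= 56 + 55 + 12 + 20 + 30 + 9 + 35 + 22 + 0
= 239


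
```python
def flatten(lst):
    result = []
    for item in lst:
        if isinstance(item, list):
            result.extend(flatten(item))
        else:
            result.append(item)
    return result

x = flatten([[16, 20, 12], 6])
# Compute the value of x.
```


flatten([[16, 20, 12], 6])
Processing each element:
  [16, 20, 12] is a list -> flatten recursively -> [16, 20, 12]
  6 is not a list -> append 6
= [16, 20, 12, 6]


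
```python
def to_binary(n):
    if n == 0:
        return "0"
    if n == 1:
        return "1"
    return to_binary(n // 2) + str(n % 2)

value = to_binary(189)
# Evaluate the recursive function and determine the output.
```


to_binary(189)
= to_binary(94) + "1"
= to_binary(47) + "0" + "1"
= to_binary(23) + "1" + "0" + "1"
= to_binary(11) + "1" + "1" + "0" + "1"
= to_binary(5) + "1" + "1" + "1" + "0" + "1"
= to_binary(2) + "1" + "1" + "1" + "1" + "0" + "1"
= to_binary(1) + "0" + "1" + "1" + "1" + "1" + "0" + "1"
= "1" + "0" + "1" + "1" + "1" + "1" + "0" + "1"
= "10111101"


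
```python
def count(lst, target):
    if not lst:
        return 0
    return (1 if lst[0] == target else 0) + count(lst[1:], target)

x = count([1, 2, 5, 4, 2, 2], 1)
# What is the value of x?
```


count([1, 2, 5, 4, 2, 2], 1)
lst[0]=1 == 1: 1 + count([2, 5, 4, 2, 2], 1)
lst[0]=2 != 1: 0 + count([5, 4, 2, 2], 1)
lst[0]=5 != 1: 0 + count([4, 2, 2], 1)
lst[0]=4 != 1: 0 + count([2, 2], 1)
lst[0]=2 != 1: 0 + count([2], 1)
lst[0]=2 != 1: 0 + count([], 1)
= 1


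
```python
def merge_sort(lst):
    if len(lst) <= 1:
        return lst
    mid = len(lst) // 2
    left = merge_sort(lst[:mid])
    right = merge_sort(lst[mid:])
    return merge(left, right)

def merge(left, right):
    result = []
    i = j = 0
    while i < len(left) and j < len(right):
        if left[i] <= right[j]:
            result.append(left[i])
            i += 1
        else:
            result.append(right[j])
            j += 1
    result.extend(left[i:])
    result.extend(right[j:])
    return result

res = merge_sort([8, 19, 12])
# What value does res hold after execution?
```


merge_sort([8, 19, 12])
Split into [8] and [19, 12]
Left sorted: [8]
Right sorted: [12, 19]
Merge [8] and [12, 19]
= [8, 12, 19]


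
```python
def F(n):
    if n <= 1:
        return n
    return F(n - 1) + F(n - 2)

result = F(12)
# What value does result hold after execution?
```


F(12)
= F(11) + F(10)
= (F(10) + F(9)) + F(10)
Computing bottom-up: F(0)=0, F(1)=1, F(2)=1, F(3)=2, F(4)=3, F(5)=5, F(6)=8, F(7)=13, F(8)=21, F(9)=34, F(10)=55, F(11)=89, F(12)=144
= 144


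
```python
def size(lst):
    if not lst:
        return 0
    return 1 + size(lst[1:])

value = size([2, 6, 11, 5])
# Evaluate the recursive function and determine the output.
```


size([2, 6, 11, 5])
= 1 + size([6, 11, 5])
= 1 + 1 + size([11, 5])
= 1 + 1 + 1 + size([5])
= 1 + 1 + 1 + 1 + size([])
= 1 + 1 + 1 + 1 + 0
= 4


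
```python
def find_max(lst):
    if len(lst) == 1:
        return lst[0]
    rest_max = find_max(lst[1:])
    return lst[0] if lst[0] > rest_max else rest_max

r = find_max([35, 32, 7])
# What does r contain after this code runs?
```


find_max([35, 32, 7])
= compare 35 with find_max([32, 7])
= compare 32 with find_max([7])
Base: find_max([7]) = 7
compare 32 with 7: max = 32
compare 35 with 32: max = 35
= 35


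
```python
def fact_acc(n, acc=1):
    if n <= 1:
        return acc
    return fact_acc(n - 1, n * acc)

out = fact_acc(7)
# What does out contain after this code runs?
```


fact_acc(7, 1)
= fact_acc(6, 7 * 1) = fact_acc(6, 7)
= fact_acc(5, 6 * 7) = fact_acc(5, 42)
= fact_acc(4, 5 * 42) = fact_acc(4, 210)
= fact_acc(3, 4 * 210) = fact_acc(3, 840)
= fact_acc(2, 3 * 840) = fact_acc(2, 2520)
= fact_acc(1, 2 * 2520) = fact_acc(1, 5040)
n <= 1, return acc = 5040


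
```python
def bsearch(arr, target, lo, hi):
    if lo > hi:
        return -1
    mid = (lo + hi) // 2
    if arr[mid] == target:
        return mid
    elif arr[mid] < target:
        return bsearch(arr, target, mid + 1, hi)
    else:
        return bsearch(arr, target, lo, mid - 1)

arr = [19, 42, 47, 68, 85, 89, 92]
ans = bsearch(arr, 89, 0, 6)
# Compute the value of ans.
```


bsearch(arr, 89, 0, 6)
lo=0, hi=6, mid=3, arr[mid]=68
68 < 89, search right half
lo=4, hi=6, mid=5, arr[mid]=89
arr[5] == 89, found at index 5
= 5


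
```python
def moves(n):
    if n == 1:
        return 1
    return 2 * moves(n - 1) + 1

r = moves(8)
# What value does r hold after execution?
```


moves(8)
= 2 * moves(7) + 1
= 2 * (2 * moves(6) + 1) + 1
= 2 * (2 * (2 * moves(5) + 1) + 1) + 1
= 2 * (2 * (2 * (2 * moves(4) + 1) + 1) + 1) + 1
= 2 * (2 * (2 * (2 * (2 * moves(3) + 1) + 1) + 1) + 1) + 1
= 2 * (2 * (2 * (2 * (2 * (2 * moves(2) + 1) + 1) + 1) + 1) + 1) + 1
= 2 * (2 * (2 * (2 * (2 * (2 * (2 * moves(1) + 1) + 1) + 1) + 1) + 1) + 1) + 1
Now compute bottom-up:
moves(1) = 1
moves(2) = 2 * 1 + 1 = 3
moves(3) = 2 * 3 + 1 = 7
moves(4) = 2 * 7 + 1 = 15
moves(5) = 2 * 15 + 1 = 31
moves(6) = 2 * 31 + 1 = 63
moves(7) = 2 * 63 + 1 = 127
moves(8) = 2 * 127 + 1 = 255
= 255


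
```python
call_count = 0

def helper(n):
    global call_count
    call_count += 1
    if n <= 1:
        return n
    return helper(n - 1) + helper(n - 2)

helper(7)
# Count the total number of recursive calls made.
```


helper(7) calls helper(6) and helper(5); each non-base call branches into two more.
Let C(k) = total number of calls made by helper(k), including the call to helper(k) itself.
Base cases: C(0) = 1, C(1) = 1
Recurrence: C(k) = 1 + C(k-1) + C(k-2)
  C(2) = 1 + C(1) + C(0) = 1 + 1 + 1 = 3
  C(3) = 1 + C(2) + C(1) = 1 + 3 + 1 = 5
  C(4) = 1 + C(3) + C(2) = 1 + 5 + 3 = 9
  C(5) = 1 + C(4) + C(3) = 1 + 9 + 5 = 15
  C(6) = 1 + C(5) + C(4) = 1 + 15 + 9 = 25
  C(7) = 1 + C(6) + C(5) = 1 + 25 + 15 = 41
Total calls = C(7) = 41


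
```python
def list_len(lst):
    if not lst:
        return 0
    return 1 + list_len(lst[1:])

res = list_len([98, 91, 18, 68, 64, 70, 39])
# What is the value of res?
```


list_len([98, 91, 18, 68, 64, 70, 39])
= 1 + list_len([91, 18, 68, 64, 70, 39])
= 1 + 1 + list_len([18, 68, 64, 70, 39])
= 1 + 1 + 1 + list_len([68, 64, 70, 39])
= 1 + 1 + 1 + 1 + list_len([64, 70, 39])
= 1 + 1 + 1 + 1 + 1 + list_len([70, 39])
= 1 + 1 + 1 + 1 + 1 + 1 + list_len([39])
= 1 + 1 + 1 + 1 + 1 + 1 + 1 + list_len([])
= 1 + 1 + 1 + 1 + 1 + 1 + 1 + 0
= 7


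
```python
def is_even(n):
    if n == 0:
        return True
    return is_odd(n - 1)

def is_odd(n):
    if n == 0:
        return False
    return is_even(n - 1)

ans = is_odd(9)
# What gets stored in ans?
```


is_odd(9)
= is_even(8)
= is_odd(7)
= is_even(6)
= is_odd(5)
= is_even(4)
= is_odd(3)
= is_even(2)
= is_odd(1)
= is_even(0)
n == 0: return True
= True


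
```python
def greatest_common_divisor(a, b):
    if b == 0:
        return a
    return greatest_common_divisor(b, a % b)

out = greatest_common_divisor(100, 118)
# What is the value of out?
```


greatest_common_divisor(100, 118)
= greatest_common_divisor(118, 100 % 118) = greatest_common_divisor(118, 100)
= greatest_common_divisor(100, 118 % 100) = greatest_common_divisor(100, 18)
= greatest_common_divisor(18, 100 % 18) = greatest_common_divisor(18, 10)
= greatest_common_divisor(10, 18 % 10) = greatest_common_divisor(10, 8)
= greatest_common_divisor(8, 10 % 8) = greatest_common_divisor(8, 2)
= greatest_common_divisor(2, 8 % 2) = greatest_common_divisor(2, 0)
b == 0, return a = 2


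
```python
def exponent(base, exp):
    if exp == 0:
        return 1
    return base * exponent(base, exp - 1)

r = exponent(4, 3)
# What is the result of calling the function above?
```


exponent(4, 3)
= 4 * exponent(4, 2)
= 4 * 4 * exponent(4, 1)
= 4 * 4 * 4 * exponent(4, 0)
= 4 * 4 * 4 * 1
= 64


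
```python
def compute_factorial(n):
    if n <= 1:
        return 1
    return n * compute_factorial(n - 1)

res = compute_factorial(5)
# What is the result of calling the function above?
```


compute_factorial(5)
= 5 * compute_factorial(4)
= 5 * 4 * compute_factorial(3)
= 5 * 4 * 3 * compute_factorial(2)
= 5 * 4 * 3 * 2 * compute_factorial(1)
= 5 * 4 * 3 * 2 * 1
= 120


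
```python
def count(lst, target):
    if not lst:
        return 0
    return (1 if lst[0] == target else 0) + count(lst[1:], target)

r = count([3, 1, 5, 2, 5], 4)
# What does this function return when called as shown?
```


count([3, 1, 5, 2, 5], 4)
lst[0]=3 != 4: 0 + count([1, 5, 2, 5], 4)
lst[0]=1 != 4: 0 + count([5, 2, 5], 4)
lst[0]=5 != 4: 0 + count([2, 5], 4)
lst[0]=2 != 4: 0 + count([5], 4)
lst[0]=5 != 4: 0 + count([], 4)
= 0


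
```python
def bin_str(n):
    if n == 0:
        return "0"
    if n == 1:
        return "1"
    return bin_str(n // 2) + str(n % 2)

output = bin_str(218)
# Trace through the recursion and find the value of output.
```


bin_str(218)
= bin_str(109) + "0"
= bin_str(54) + "1" + "0"
= bin_str(27) + "0" + "1" + "0"
= bin_str(13) + "1" + "0" + "1" + "0"
= bin_str(6) + "1" + "1" + "0" + "1" + "0"
= bin_str(3) + "0" + "1" + "1" + "0" + "1" + "0"
= bin_str(1) + "1" + "0" + "1" + "1" + "0" + "1" + "0"
= "1" + "1" + "0" + "1" + "1" + "0" + "1" + "0"
= "11011010"


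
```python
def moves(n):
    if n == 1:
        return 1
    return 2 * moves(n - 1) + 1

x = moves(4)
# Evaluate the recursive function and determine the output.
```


moves(4)
= 2 * moves(3) + 1
= 2 * (2 * moves(2) + 1) + 1
= 2 * (2 * (2 * moves(1) + 1) + 1) + 1
Now compute bottom-up:
moves(1) = 1
moves(2) = 2 * 1 + 1 = 3
moves(3) = 2 * 3 + 1 = 7
moves(4) = 2 * 7 + 1 = 15
= 15


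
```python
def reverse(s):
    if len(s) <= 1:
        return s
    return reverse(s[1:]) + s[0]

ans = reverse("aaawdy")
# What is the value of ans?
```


reverse("aaawdy")
= reverse("aawdy") + "a"
= reverse("awdy") + "a" + "a"
= reverse("wdy") + "a" + "a" + "a"
= reverse("dy") + "w" + "a" + "a" + "a"
= reverse("y") + "d" + "w" + "a" + "a" + "a"
= "y" + "d" + "w" + "a" + "a" + "a"
= "ydwaaa"


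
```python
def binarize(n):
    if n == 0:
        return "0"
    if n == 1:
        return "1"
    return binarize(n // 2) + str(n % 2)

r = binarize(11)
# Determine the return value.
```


binarize(11)
= binarize(5) + "1"
= binarize(2) + "1" + "1"
= binarize(1) + "0" + "1" + "1"
= "1" + "0" + "1" + "1"
= "1011"


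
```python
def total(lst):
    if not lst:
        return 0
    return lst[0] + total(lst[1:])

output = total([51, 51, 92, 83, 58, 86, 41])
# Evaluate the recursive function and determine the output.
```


total([51, 51, 92, 83, 58, 86, 41])
= 51 + total([51, 92, 83, 58, 86, 41])
= 51 + 51 + total([92, 83, 58, 86, 41])
= 51 + 51 + 92 + total([83, 58, 86, 41])
= 51 + 51 + 92 + 83 + total([58, 86, 41])
= 51 + 51 + 92 + 83 + 58 + total([86, 41])
= 51 + 51 + 92 + 83 + 58 + 86 + total([41])
= 51 + 51 + 92 + 83 + 58 + 86 + 41 + total([])
= 51 + 51 + 92 + 83 + 58 + 86 + 41 + 0
= 462


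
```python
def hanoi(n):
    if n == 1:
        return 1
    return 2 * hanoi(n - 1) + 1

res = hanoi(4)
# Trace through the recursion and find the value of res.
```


hanoi(4)
= 2 * hanoi(3) + 1
= 2 * (2 * hanoi(2) + 1) + 1
= 2 * (2 * (2 * hanoi(1) + 1) + 1) + 1
Now compute bottom-up:
hanoi(1) = 1
hanoi(2) = 2 * 1 + 1 = 3
hanoi(3) = 2 * 3 + 1 = 7
hanoi(4) = 2 * 7 + 1 = 15
= 15


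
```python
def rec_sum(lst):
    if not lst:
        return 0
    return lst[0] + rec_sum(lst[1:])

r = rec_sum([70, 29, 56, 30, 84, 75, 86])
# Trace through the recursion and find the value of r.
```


rec_sum([70, 29, 56, 30, 84, 75, 86])
= 70 + rec_sum([29, 56, 30, 84, 75, 86])
= 70 + 29 + rec_sum([56, 30, 84, 75, 86])
= 70 + 29 + 56 + rec_sum([30, 84, 75, 86])
= 70 + 29 + 56 + 30 + rec_sum([84, 75, 86])
= 70 + 29 + 56 + 30 + 84 + rec_sum([75, 86])
= 70 + 29 + 56 + 30 + 84 + 75 + rec_sum([86])
= 70 + 29 + 56 + 30 + 84 + 75 + 86 + rec_sum([])
= 70 + 29 + 56 + 30 + 84 + 75 + 86 + 0
= 430


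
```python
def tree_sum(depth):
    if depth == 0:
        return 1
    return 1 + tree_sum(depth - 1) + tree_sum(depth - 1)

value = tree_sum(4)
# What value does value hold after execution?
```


tree_sum(4)
= 1 + tree_sum(3) + tree_sum(3)
= 1 + 2 * tree_sum(3)
tree_sum(k) = 2^(k+1) - 1
tree_sum(0) = 1
tree_sum(1) = 3
tree_sum(2) = 7
tree_sum(3) = 15
tree_sum(4) = 31
tree_sum(4) = 2^5 - 1 = 31


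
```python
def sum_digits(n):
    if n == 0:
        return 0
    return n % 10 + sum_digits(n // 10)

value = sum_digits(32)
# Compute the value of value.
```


sum_digits(32)
= 2 + sum_digits(3)
= 2 + 3 + sum_digits(0)
= 2 + 3 + 0
= 5


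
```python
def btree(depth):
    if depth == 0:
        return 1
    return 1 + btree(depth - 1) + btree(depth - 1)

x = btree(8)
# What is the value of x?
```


btree(8)
= 1 + btree(7) + btree(7)
= 1 + 2 * btree(7)
btree(k) = 2^(k+1) - 1
btree(0) = 1
btree(1) = 3
btree(2) = 7
btree(3) = 15
btree(4) = 31
btree(8) = 2^9 - 1 = 511


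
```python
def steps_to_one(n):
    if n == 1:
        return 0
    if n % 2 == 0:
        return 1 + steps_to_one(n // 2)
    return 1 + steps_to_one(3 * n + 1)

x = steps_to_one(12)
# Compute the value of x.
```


steps_to_one(12)
12 is even -> steps_to_one(6)
6 is even -> steps_to_one(3)
3 is odd -> 3*3+1 = 10 -> steps_to_one(10)
10 is even -> steps_to_one(5)
5 is odd -> 3*5+1 = 16 -> steps_to_one(16)
16 is even -> steps_to_one(8)
8 is even -> steps_to_one(4)
4 is even -> steps_to_one(2)
2 is even -> steps_to_one(1)
Reached 1 after 9 steps
= 9


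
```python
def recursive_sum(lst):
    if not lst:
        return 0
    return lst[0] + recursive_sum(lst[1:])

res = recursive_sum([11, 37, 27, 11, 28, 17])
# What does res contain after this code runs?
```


recursive_sum([11, 37, 27, 11, 28, 17])
= 11 + recursive_sum([37, 27, 11, 28, 17])
= 11 + 37 + recursive_sum([27, 11, 28, 17])
= 11 + 37 + 27 + recursive_sum([11, 28, 17])
= 11 + 37 + 27 + 11 + recursive_sum([28, 17])
= 11 + 37 + 27 + 11 + 28 + recursive_sum([17])
= 11 + 37 + 27 + 11 + 28 + 17 + recursive_sum([])
= 11 + 37 + 27 + 11 + 28 + 17 + 0
= 131


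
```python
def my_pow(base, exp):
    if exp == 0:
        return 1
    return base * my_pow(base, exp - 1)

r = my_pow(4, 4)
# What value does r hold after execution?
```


my_pow(4, 4)
= 4 * my_pow(4, 3)
= 4 * 4 * my_pow(4, 2)
= 4 * 4 * 4 * my_pow(4, 1)
= 4 * 4 * 4 * 4 * my_pow(4, 0)
= 4 * 4 * 4 * 4 * 1
= 256


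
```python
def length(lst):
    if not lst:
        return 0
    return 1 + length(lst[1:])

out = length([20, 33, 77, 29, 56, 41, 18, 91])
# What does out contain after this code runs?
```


length([20, 33, 77, 29, 56, 41, 18, 91])
= 1 + length([33, 77, 29, 56, 41, 18, 91])
= 1 + 1 + length([77, 29, 56, 41, 18, 91])
= 1 + 1 + 1 + length([29, 56, 41, 18, 91])
= 1 + 1 + 1 + 1 + length([56, 41, 18, 91])
= 1 + 1 + 1 + 1 + 1 + length([41, 18, 91])
= 1 + 1 + 1 + 1 + 1 + 1 + length([18, 91])
= 1 + 1 + 1 + 1 + 1 + 1 + 1 + length([91])
= 1 + 1 + 1 + 1 + 1 + 1 + 1 + 1 + length([])
= 1 + 1 + 1 + 1 + 1 + 1 + 1 + 1 + 0
= 8


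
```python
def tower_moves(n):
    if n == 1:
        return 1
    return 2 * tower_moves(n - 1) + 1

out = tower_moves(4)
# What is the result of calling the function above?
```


tower_moves(4)
= 2 * tower_moves(3) + 1
= 2 * (2 * tower_moves(2) + 1) + 1
= 2 * (2 * (2 * tower_moves(1) + 1) + 1) + 1
Now compute bottom-up:
tower_moves(1) = 1
tower_moves(2) = 2 * 1 + 1 = 3
tower_moves(3) = 2 * 3 + 1 = 7
tower_moves(4) = 2 * 7 + 1 = 15
= 15


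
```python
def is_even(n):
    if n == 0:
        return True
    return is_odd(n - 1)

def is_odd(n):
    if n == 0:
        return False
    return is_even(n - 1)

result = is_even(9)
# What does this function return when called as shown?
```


is_even(9)
= is_odd(8)
= is_even(7)
= is_odd(6)
= is_even(5)
= is_odd(4)
= is_even(3)
= is_odd(2)
= is_even(1)
= is_odd(0)
n == 0: return False
= False


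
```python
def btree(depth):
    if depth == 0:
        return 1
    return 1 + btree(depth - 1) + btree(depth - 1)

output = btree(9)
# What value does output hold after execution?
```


btree(9)
= 1 + btree(8) + btree(8)
= 1 + 2 * btree(8)
btree(k) = 2^(k+1) - 1
btree(0) = 1
btree(1) = 3
btree(2) = 7
btree(3) = 15
btree(4) = 31
btree(9) = 2^10 - 1 = 1023


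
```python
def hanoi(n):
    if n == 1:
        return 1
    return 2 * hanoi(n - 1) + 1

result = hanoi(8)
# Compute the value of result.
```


hanoi(8)
= 2 * hanoi(7) + 1
= 2 * (2 * hanoi(6) + 1) + 1
= 2 * (2 * (2 * hanoi(5) + 1) + 1) + 1
= 2 * (2 * (2 * (2 * hanoi(4) + 1) + 1) + 1) + 1
= 2 * (2 * (2 * (2 * (2 * hanoi(3) + 1) + 1) + 1) + 1) + 1
= 2 * (2 * (2 * (2 * (2 * (2 * hanoi(2) + 1) + 1) + 1) + 1) + 1) + 1
= 2 * (2 * (2 * (2 * (2 * (2 * (2 * hanoi(1) + 1) + 1) + 1) + 1) + 1) + 1) + 1
Now compute bottom-up:
hanoi(1) = 1
hanoi(2) = 2 * 1 + 1 = 3
hanoi(3) = 2 * 3 + 1 = 7
hanoi(4) = 2 * 7 + 1 = 15
hanoi(5) = 2 * 15 + 1 = 31
hanoi(6) = 2 * 31 + 1 = 63
hanoi(7) = 2 * 63 + 1 = 127
hanoi(8) = 2 * 127 + 1 = 255
= 255


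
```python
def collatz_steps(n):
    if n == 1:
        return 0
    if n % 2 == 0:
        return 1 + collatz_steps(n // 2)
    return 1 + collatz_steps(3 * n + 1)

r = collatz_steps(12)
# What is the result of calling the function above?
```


collatz_steps(12)
12 is even -> collatz_steps(6)
6 is even -> collatz_steps(3)
3 is odd -> 3*3+1 = 10 -> collatz_steps(10)
10 is even -> collatz_steps(5)
5 is odd -> 3*5+1 = 16 -> collatz_steps(16)
16 is even -> collatz_steps(8)
8 is even -> collatz_steps(4)
4 is even -> collatz_steps(2)
2 is even -> collatz_steps(1)
Reached 1 after 9 steps
= 9


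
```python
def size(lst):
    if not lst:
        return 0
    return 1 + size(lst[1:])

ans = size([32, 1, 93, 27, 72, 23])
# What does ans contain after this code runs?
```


size([32, 1, 93, 27, 72, 23])
= 1 + size([1, 93, 27, 72, 23])
= 1 + 1 + size([93, 27, 72, 23])
= 1 + 1 + 1 + size([27, 72, 23])
= 1 + 1 + 1 + 1 + size([72, 23])
= 1 + 1 + 1 + 1 + 1 + size([23])
= 1 + 1 + 1 + 1 + 1 + 1 + size([])
= 1 + 1 + 1 + 1 + 1 + 1 + 0
= 6


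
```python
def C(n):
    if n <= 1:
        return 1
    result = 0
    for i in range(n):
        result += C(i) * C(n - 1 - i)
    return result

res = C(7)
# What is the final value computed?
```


C(7)
= sum of C(i) * C(7-1-i) for i in 0..6
First compute sub-values bottom-up:
  C(0) = 1, C(1) = 1
  C(2) = 1*1 + 1*1 = 2
  C(3) = 1*2 + 1*1 + 2*1 = 5
  C(4) = 1*5 + 1*2 + 2*1 + 5*1 = 14
  C(5) = 1*14 + 1*5 + 2*2 + 5*1 + 14*1 = 42
  C(6) = 1*42 + 1*14 + 2*5 + 5*2 + 14*1 + 42*1 = 132
Now C(7):
  C(0)*C(6) = 1*132 = 132
  C(1)*C(5) = 1*42 = 42
  C(2)*C(4) = 2*14 = 28
  C(3)*C(3) = 5*5 = 25
  C(4)*C(2) = 14*2 = 28
  C(5)*C(1) = 42*1 = 42
  C(6)*C(0) = 132*1 = 132
= 132 + 42 + 28 + 25 + 28 + 42 + 132
= 429


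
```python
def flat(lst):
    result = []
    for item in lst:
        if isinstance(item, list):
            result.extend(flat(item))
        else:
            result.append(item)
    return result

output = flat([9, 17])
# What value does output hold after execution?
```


flat([9, 17])
Processing each element:
  9 is not a list -> append 9
  17 is not a list -> append 17
= [9, 17]


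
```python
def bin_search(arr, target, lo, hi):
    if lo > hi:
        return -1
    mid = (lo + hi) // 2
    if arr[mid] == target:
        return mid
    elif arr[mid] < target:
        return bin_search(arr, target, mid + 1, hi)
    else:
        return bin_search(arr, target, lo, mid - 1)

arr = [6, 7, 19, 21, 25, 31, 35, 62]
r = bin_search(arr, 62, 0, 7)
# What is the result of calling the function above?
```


bin_search(arr, 62, 0, 7)
lo=0, hi=7, mid=3, arr[mid]=21
21 < 62, search right half
lo=4, hi=7, mid=5, arr[mid]=31
31 < 62, search right half
lo=6, hi=7, mid=6, arr[mid]=35
35 < 62, search right half
lo=7, hi=7, mid=7, arr[mid]=62
arr[7] == 62, found at index 7
= 7


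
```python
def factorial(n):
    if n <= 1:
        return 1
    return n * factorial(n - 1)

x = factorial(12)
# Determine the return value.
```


factorial(12)
= 12 * factorial(11)
= 12 * 11 * factorial(10)
= 12 * 11 * 10 * factorial(9)
= 12 * 11 * 10 * 9 * factorial(8)
= 12 * 11 * 10 * 9 * 8 * factorial(7)
= 12 * 11 * 10 * 9 * 8 * 7 * factorial(6)
= 12 * 11 * 10 * 9 * 8 * 7 * 6 * factorial(5)
= 12 * 11 * 10 * 9 * 8 * 7 * 6 * 5 * factorial(4)
= 12 * 11 * 10 * 9 * 8 * 7 * 6 * 5 * 4 * factorial(3)
= 12 * 11 * 10 * 9 * 8 * 7 * 6 * 5 * 4 * 3 * factorial(2)
= 12 * 11 * 10 * 9 * 8 * 7 * 6 * 5 * 4 * 3 * 2 * factorial(1)
= 12 * 11 * 10 * 9 * 8 * 7 * 6 * 5 * 4 * 3 * 2 * 1
= 479001600


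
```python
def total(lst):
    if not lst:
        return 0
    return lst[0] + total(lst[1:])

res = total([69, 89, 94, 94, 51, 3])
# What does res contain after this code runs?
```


total([69, 89, 94, 94, 51, 3])
= 69 + total([89, 94, 94, 51, 3])
= 69 + 89 + total([94, 94, 51, 3])
= 69 + 89 + 94 + total([94, 51, 3])
= 69 + 89 + 94 + 94 + total([51, 3])
= 69 + 89 + 94 + 94 + 51 + total([3])
= 69 + 89 + 94 + 94 + 51 + 3 + total([])
= 69 + 89 + 94 + 94 + 51 + 3 + 0
= 400


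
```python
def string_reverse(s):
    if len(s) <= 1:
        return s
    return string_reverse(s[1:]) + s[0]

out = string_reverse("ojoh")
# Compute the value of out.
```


string_reverse("ojoh")
= string_reverse("joh") + "o"
= string_reverse("oh") + "j" + "o"
= string_reverse("h") + "o" + "j" + "o"
= "h" + "o" + "j" + "o"
= "hojo"


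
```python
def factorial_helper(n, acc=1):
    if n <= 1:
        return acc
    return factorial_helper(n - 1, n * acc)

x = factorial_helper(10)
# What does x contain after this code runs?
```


factorial_helper(10, 1)
= factorial_helper(9, 10 * 1) = factorial_helper(9, 10)
= factorial_helper(8, 9 * 10) = factorial_helper(8, 90)
= factorial_helper(7, 8 * 90) = factorial_helper(7, 720)
= factorial_helper(6, 7 * 720) = factorial_helper(6, 5040)
= factorial_helper(5, 6 * 5040) = factorial_helper(5, 30240)
= factorial_helper(4, 5 * 30240) = factorial_helper(4, 151200)
= factorial_helper(3, 4 * 151200) = factorial_helper(3, 604800)
= factorial_helper(2, 3 * 604800) = factorial_helper(2, 1814400)
= factorial_helper(1, 2 * 1814400) = factorial_helper(1, 3628800)
n <= 1, return acc = 3628800


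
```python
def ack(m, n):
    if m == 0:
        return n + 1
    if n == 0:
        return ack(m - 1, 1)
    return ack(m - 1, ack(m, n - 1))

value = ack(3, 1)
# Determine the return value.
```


ack(3, 1)
= ack(2, ack(3, 0))
First compute ack(3, 0) = 5
= ack(2, 5)
= 13
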